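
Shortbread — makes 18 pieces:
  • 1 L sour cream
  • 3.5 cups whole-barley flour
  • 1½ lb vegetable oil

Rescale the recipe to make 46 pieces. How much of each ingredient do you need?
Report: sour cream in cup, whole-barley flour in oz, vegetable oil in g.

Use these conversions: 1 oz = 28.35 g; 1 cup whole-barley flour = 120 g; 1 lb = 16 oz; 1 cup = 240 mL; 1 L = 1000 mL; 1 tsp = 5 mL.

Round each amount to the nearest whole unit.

Scaling factor: 46/18 = 23/9.
sour cream: 1 L × 23/9 × 1000 mL/L ÷ 240 mL/cup ≈ 11 cup
whole-barley flour: 3.5 cup × 23/9 × 120 g/cup ÷ 28.35 g/oz ≈ 38 oz
vegetable oil: 1.5 lb × 23/9 × 16 oz/lb × 28.35 g/oz ≈ 1739 g

sour cream: 11 cup; whole-barley flour: 38 oz; vegetable oil: 1739 g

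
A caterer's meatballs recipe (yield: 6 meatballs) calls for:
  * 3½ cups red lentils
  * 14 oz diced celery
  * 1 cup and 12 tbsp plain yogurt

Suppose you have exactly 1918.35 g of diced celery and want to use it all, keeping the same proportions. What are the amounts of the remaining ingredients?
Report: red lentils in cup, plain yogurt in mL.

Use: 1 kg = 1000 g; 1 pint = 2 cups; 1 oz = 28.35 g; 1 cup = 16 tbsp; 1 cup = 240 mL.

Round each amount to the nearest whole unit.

The original recipe has 396.9 g of diced celery, so the scaling factor is 1918.35 ÷ 396.9 = 29/6.
red lentils: 3.5 cup × 29/6 ≈ 17 cup
plain yogurt: (1 cup + 12 tbsp = 1.75 cup) × 29/6 × 240 mL/cup = 2030 mL

red lentils: 17 cup; plain yogurt: 2030 mL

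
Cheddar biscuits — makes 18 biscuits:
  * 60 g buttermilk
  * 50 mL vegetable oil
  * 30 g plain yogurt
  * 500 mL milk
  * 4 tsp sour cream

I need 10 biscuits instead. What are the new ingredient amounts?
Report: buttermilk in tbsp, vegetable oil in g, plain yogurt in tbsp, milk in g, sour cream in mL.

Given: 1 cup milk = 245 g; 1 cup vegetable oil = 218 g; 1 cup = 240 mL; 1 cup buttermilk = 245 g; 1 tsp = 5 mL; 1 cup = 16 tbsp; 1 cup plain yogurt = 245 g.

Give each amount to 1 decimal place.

buttermilk: 2.2 tbsp; vegetable oil: 25.2 g; plain yogurt: 1.1 tbsp; milk: 283.6 g; sour cream: 11.1 mL

Scaling factor: 10/18 = 5/9.
buttermilk: 60 g × 5/9 ÷ 245 g/cup × 16 tbsp/cup ≈ 2.2 tbsp
vegetable oil: 50 mL × 5/9 ÷ 240 mL/cup × 218 g/cup ≈ 25.2 g
plain yogurt: 30 g × 5/9 ÷ 245 g/cup × 16 tbsp/cup ≈ 1.1 tbsp
milk: 500 mL × 5/9 ÷ 240 mL/cup × 245 g/cup ≈ 283.6 g
sour cream: 4 tsp × 5/9 × 5 mL/tsp ≈ 11.1 mL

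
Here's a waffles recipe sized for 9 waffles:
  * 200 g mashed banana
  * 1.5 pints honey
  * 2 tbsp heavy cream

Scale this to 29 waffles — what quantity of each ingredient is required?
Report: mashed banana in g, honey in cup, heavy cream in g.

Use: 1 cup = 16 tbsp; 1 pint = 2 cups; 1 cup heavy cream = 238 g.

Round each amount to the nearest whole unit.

mashed banana: 644 g; honey: 10 cup; heavy cream: 96 g

Scaling factor: 29/9.
mashed banana: 200 g × 29/9 ≈ 644 g
honey: 1.5 pint × 29/9 × 2 cup/pint ≈ 10 cup
heavy cream: 2 tbsp × 29/9 ÷ 16 tbsp/cup × 238 g/cup ≈ 96 g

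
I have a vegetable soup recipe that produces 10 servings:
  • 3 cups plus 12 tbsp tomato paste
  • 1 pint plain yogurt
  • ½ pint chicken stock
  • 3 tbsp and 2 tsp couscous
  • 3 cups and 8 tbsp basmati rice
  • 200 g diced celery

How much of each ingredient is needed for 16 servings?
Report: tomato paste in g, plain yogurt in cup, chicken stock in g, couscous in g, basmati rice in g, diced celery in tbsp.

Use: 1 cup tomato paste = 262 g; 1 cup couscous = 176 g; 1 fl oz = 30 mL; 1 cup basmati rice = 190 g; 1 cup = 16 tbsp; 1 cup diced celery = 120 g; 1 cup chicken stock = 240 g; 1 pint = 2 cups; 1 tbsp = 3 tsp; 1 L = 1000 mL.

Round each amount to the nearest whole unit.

Scaling factor: 16/10 = 8/5 = 1.6.
tomato paste: (3 cup + 12 tbsp = 3.75 cup) × 8/5 × 262 g/cup = 1572 g
plain yogurt: 1 pint × 8/5 × 2 cup/pint ≈ 3 cup
chicken stock: 0.5 pint × 8/5 × 2 cup/pint × 240 g/cup = 384 g
couscous: (3 tbsp + 2 tsp = 11/3 tbsp) × 8/5 ÷ 16 tbsp/cup × 176 g/cup ≈ 65 g
basmati rice: (3 cup + 8 tbsp = 3.5 cup) × 8/5 × 190 g/cup = 1064 g
diced celery: 200 g × 8/5 ÷ 120 g/cup × 16 tbsp/cup ≈ 43 tbsp

tomato paste: 1572 g; plain yogurt: 3 cup; chicken stock: 384 g; couscous: 65 g; basmati rice: 1064 g; diced celery: 43 tbsp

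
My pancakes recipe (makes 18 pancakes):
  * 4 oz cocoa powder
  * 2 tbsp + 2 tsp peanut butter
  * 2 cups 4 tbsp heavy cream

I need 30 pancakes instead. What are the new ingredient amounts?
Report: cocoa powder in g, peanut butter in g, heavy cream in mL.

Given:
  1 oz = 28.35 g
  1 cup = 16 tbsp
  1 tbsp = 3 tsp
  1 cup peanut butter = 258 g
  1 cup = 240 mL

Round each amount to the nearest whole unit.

Scaling factor: 30/18 = 5/3.
cocoa powder: 4 oz × 5/3 × 28.35 g/oz = 189 g
peanut butter: (2 tbsp + 2 tsp = 8/3 tbsp) × 5/3 ÷ 16 tbsp/cup × 258 g/cup ≈ 72 g
heavy cream: (2 cup + 4 tbsp = 2.25 cup) × 5/3 × 240 mL/cup = 900 mL

cocoa powder: 189 g; peanut butter: 72 g; heavy cream: 900 mL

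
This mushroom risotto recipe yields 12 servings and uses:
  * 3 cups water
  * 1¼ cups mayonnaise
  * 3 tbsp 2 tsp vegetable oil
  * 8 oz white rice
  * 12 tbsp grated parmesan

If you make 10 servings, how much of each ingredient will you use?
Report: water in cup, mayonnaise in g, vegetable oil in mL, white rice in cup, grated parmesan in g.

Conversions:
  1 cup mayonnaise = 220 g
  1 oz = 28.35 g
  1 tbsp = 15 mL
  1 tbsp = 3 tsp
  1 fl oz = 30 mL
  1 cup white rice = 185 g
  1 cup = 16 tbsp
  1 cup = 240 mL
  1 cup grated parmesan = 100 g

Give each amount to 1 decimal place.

water: 2.5 cup; mayonnaise: 229.2 g; vegetable oil: 45.8 mL; white rice: 1.0 cup; grated parmesan: 62.5 g

Scaling factor: 10/12 = 5/6.
water: 3 cup × 5/6 = 2.5 cup
mayonnaise: 1.25 cup × 5/6 × 220 g/cup ≈ 229.2 g
vegetable oil: (3 tbsp + 2 tsp = 11/3 tbsp) × 5/6 × 15 mL/tbsp ≈ 45.8 mL
white rice: 8 oz × 5/6 × 28.35 g/oz ÷ 185 g/cup ≈ 1.0 cup
grated parmesan: 12 tbsp × 5/6 ÷ 16 tbsp/cup × 100 g/cup = 62.5 g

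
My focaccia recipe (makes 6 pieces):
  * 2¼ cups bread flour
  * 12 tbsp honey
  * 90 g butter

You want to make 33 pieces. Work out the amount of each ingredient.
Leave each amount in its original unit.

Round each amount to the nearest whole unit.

Scaling factor: 33/6 = 11/2 = 5.5.
bread flour: 2.25 cup × 11/2 ≈ 12 cup
honey: 12 tbsp × 11/2 = 66 tbsp
butter: 90 g × 11/2 = 495 g

bread flour: 12 cup; honey: 66 tbsp; butter: 495 g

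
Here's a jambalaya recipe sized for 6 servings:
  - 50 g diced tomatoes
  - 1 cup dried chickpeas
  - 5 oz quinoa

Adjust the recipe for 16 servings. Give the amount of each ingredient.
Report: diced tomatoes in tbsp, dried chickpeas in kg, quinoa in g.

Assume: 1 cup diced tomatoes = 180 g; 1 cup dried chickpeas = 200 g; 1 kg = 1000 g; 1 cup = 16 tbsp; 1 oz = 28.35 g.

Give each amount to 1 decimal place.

diced tomatoes: 11.9 tbsp; dried chickpeas: 0.5 kg; quinoa: 378.0 g

Scaling factor: 16/6 = 8/3.
diced tomatoes: 50 g × 8/3 ÷ 180 g/cup × 16 tbsp/cup ≈ 11.9 tbsp
dried chickpeas: 1 cup × 8/3 × 200 g/cup ÷ 1000 g/kg ≈ 0.5 kg
quinoa: 5 oz × 8/3 × 28.35 g/oz = 378.0 g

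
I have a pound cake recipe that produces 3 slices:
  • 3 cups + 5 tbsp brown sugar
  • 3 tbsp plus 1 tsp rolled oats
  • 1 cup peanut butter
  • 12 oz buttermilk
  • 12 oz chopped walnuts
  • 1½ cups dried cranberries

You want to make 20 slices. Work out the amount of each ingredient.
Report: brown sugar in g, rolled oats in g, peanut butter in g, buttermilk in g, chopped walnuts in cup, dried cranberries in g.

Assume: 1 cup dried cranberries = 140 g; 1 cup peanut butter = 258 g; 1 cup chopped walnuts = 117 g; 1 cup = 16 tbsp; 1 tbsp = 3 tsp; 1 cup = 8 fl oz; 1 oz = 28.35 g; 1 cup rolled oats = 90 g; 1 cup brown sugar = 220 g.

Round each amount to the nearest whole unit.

Scaling factor: 20/3.
brown sugar: (3 cup + 5 tbsp = 3.3125 cup) × 20/3 × 220 g/cup ≈ 4858 g
rolled oats: (3 tbsp + 1 tsp = 10/3 tbsp) × 20/3 ÷ 16 tbsp/cup × 90 g/cup = 125 g
peanut butter: 1 cup × 20/3 × 258 g/cup = 1720 g
buttermilk: 12 oz × 20/3 × 28.35 g/oz = 2268 g
chopped walnuts: 12 oz × 20/3 × 28.35 g/oz ÷ 117 g/cup ≈ 19 cup
dried cranberries: 1.5 cup × 20/3 × 140 g/cup = 1400 g

brown sugar: 4858 g; rolled oats: 125 g; peanut butter: 1720 g; buttermilk: 2268 g; chopped walnuts: 19 cup; dried cranberries: 1400 g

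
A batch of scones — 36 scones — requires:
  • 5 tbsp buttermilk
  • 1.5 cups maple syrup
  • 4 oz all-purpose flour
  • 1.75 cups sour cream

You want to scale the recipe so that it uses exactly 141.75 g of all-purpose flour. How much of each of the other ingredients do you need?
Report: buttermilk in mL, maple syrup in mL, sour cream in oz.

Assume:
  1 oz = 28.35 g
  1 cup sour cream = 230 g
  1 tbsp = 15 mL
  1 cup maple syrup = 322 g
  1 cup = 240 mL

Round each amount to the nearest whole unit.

buttermilk: 94 mL; maple syrup: 450 mL; sour cream: 18 oz

The original recipe has 113.4 g of all-purpose flour, so the scaling factor is 141.75 ÷ 113.4 = 5/4 = 1.25.
buttermilk: 5 tbsp × 5/4 × 15 mL/tbsp ≈ 94 mL
maple syrup: 1.5 cup × 5/4 × 240 mL/cup = 450 mL
sour cream: 1.75 cup × 5/4 × 230 g/cup ÷ 28.35 g/oz ≈ 18 oz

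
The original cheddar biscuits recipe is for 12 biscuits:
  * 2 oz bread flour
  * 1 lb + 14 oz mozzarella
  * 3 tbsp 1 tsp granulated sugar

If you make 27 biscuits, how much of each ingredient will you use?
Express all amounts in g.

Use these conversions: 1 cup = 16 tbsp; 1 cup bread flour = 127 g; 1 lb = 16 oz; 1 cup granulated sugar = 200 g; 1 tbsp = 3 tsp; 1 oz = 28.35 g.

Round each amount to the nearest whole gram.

Scaling factor: 27/12 = 9/4 = 2.25.
bread flour: 2 oz × 9/4 × 28.35 g/oz ≈ 128 g
mozzarella: (1 lb + 14 oz = 1.875 lb) × 9/4 × 16 oz/lb × 28.35 g/oz ≈ 1914 g
granulated sugar: (3 tbsp + 1 tsp = 10/3 tbsp) × 9/4 ÷ 16 tbsp/cup × 200 g/cup ≈ 94 g

bread flour: 128 g; mozzarella: 1914 g; granulated sugar: 94 g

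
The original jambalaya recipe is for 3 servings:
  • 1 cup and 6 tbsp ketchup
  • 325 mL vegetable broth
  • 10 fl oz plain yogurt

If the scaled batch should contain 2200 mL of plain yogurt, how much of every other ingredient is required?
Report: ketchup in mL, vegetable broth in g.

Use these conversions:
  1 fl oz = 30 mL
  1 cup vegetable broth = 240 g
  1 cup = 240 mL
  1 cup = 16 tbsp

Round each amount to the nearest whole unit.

The original recipe has 300 mL of plain yogurt, so the scaling factor is 2200 ÷ 300 = 22/3.
ketchup: (1 cup + 6 tbsp = 1.375 cup) × 22/3 × 240 mL/cup = 2420 mL
vegetable broth: 325 mL × 22/3 ÷ 240 mL/cup × 240 g/cup ≈ 2383 g

ketchup: 2420 mL; vegetable broth: 2383 g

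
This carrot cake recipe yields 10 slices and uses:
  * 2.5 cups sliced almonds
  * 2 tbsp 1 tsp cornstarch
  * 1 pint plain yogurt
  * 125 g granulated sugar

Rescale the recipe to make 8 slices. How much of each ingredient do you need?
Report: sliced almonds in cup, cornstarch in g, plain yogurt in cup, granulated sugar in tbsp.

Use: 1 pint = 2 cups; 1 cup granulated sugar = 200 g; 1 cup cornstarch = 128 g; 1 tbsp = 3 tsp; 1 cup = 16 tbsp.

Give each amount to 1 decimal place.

Scaling factor: 8/10 = 4/5 = 0.8.
sliced almonds: 2.5 cup × 4/5 = 2.0 cup
cornstarch: (2 tbsp + 1 tsp = 7/3 tbsp) × 4/5 ÷ 16 tbsp/cup × 128 g/cup ≈ 14.9 g
plain yogurt: 1 pint × 4/5 × 2 cup/pint = 1.6 cup
granulated sugar: 125 g × 4/5 ÷ 200 g/cup × 16 tbsp/cup = 8.0 tbsp

sliced almonds: 2.0 cup; cornstarch: 14.9 g; plain yogurt: 1.6 cup; granulated sugar: 8.0 tbsp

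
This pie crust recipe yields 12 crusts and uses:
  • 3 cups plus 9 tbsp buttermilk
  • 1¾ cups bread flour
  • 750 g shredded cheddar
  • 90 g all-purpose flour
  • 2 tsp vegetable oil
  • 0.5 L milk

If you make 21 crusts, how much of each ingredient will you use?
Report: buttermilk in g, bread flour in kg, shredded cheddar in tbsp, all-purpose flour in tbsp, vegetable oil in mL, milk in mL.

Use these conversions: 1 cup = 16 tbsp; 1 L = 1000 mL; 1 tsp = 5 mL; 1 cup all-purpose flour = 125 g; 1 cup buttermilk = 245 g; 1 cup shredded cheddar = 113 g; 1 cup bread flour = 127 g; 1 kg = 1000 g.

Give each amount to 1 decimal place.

buttermilk: 1527.4 g; bread flour: 0.4 kg; shredded cheddar: 185.8 tbsp; all-purpose flour: 20.2 tbsp; vegetable oil: 17.5 mL; milk: 875.0 mL

Scaling factor: 21/12 = 7/4 = 1.75.
buttermilk: (3 cup + 9 tbsp = 3.5625 cup) × 7/4 × 245 g/cup ≈ 1527.4 g
bread flour: 1.75 cup × 7/4 × 127 g/cup ÷ 1000 g/kg ≈ 0.4 kg
shredded cheddar: 750 g × 7/4 ÷ 113 g/cup × 16 tbsp/cup ≈ 185.8 tbsp
all-purpose flour: 90 g × 7/4 ÷ 125 g/cup × 16 tbsp/cup ≈ 20.2 tbsp
vegetable oil: 2 tsp × 7/4 × 5 mL/tsp = 17.5 mL
milk: 0.5 L × 7/4 × 1000 mL/L = 875.0 mL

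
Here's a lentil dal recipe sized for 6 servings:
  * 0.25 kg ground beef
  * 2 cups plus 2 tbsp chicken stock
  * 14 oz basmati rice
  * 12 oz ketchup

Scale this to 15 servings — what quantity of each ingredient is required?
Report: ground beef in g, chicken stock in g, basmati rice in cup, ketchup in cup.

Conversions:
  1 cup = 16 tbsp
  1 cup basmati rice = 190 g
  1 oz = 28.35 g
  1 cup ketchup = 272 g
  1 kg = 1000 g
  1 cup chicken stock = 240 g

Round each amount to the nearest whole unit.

Scaling factor: 15/6 = 5/2 = 2.5.
ground beef: 0.25 kg × 5/2 × 1000 g/kg = 625 g
chicken stock: (2 cup + 2 tbsp = 2.125 cup) × 5/2 × 240 g/cup = 1275 g
basmati rice: 14 oz × 5/2 × 28.35 g/oz ÷ 190 g/cup ≈ 5 cup
ketchup: 12 oz × 5/2 × 28.35 g/oz ÷ 272 g/cup ≈ 3 cup

ground beef: 625 g; chicken stock: 1275 g; basmati rice: 5 cup; ketchup: 3 cup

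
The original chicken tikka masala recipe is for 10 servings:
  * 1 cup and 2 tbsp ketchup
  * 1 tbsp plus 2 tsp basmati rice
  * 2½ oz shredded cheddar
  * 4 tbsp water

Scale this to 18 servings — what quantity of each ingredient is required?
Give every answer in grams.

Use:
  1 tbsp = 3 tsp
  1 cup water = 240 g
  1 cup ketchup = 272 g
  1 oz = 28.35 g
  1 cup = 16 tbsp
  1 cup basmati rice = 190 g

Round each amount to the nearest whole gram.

ketchup: 551 g; basmati rice: 36 g; shredded cheddar: 128 g; water: 108 g

Scaling factor: 18/10 = 9/5 = 1.8.
ketchup: (1 cup + 2 tbsp = 1.125 cup) × 9/5 × 272 g/cup ≈ 551 g
basmati rice: (1 tbsp + 2 tsp = 5/3 tbsp) × 9/5 ÷ 16 tbsp/cup × 190 g/cup ≈ 36 g
shredded cheddar: 2.5 oz × 9/5 × 28.35 g/oz ≈ 128 g
water: 4 tbsp × 9/5 ÷ 16 tbsp/cup × 240 g/cup = 108 g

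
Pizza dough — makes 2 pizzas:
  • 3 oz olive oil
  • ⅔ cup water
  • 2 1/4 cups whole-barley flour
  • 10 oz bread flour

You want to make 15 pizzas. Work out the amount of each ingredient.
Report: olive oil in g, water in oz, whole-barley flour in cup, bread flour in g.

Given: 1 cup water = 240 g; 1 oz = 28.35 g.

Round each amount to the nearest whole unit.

Scaling factor: 15/2 = 7.5.
olive oil: 3 oz × 15/2 × 28.35 g/oz ≈ 638 g
water: 2/3 cup × 15/2 × 240 g/cup ÷ 28.35 g/oz ≈ 42 oz
whole-barley flour: 2.25 cup × 15/2 ≈ 17 cup
bread flour: 10 oz × 15/2 × 28.35 g/oz ≈ 2126 g

olive oil: 638 g; water: 42 oz; whole-barley flour: 17 cup; bread flour: 2126 g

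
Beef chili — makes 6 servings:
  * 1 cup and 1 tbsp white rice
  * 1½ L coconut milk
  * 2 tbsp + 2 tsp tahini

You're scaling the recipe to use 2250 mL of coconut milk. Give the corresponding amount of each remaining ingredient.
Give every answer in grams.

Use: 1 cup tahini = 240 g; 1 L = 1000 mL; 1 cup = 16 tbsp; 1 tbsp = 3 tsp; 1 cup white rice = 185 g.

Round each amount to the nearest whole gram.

The original recipe has 1500 mL of coconut milk, so the scaling factor is 2250 ÷ 1500 = 3/2 = 1.5.
white rice: (1 cup + 1 tbsp = 1.0625 cup) × 3/2 × 185 g/cup ≈ 295 g
tahini: (2 tbsp + 2 tsp = 8/3 tbsp) × 3/2 ÷ 16 tbsp/cup × 240 g/cup = 60 g

white rice: 295 g; tahini: 60 g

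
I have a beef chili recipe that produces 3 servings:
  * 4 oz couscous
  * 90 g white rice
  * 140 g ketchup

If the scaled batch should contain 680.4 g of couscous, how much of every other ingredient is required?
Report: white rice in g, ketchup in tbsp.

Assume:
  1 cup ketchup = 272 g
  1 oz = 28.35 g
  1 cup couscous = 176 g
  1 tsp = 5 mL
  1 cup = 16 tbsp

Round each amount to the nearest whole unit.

white rice: 540 g; ketchup: 49 tbsp

The original recipe has 113.4 g of couscous, so the scaling factor is 680.4 ÷ 113.4 = 6.
white rice: 90 g × 6 = 540 g
ketchup: 140 g × 6 ÷ 272 g/cup × 16 tbsp/cup ≈ 49 tbsp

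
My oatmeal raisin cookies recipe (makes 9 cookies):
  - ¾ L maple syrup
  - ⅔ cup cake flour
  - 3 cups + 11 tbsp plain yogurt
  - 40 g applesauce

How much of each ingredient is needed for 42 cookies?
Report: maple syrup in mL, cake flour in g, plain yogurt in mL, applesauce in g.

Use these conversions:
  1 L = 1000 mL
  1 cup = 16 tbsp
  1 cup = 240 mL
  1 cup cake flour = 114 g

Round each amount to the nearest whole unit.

Scaling factor: 42/9 = 14/3.
maple syrup: 0.75 L × 14/3 × 1000 mL/L = 3500 mL
cake flour: 2/3 cup × 14/3 × 114 g/cup ≈ 355 g
plain yogurt: (3 cup + 11 tbsp = 3.6875 cup) × 14/3 × 240 mL/cup = 4130 mL
applesauce: 40 g × 14/3 ≈ 187 g

maple syrup: 3500 mL; cake flour: 355 g; plain yogurt: 4130 mL; applesauce: 187 g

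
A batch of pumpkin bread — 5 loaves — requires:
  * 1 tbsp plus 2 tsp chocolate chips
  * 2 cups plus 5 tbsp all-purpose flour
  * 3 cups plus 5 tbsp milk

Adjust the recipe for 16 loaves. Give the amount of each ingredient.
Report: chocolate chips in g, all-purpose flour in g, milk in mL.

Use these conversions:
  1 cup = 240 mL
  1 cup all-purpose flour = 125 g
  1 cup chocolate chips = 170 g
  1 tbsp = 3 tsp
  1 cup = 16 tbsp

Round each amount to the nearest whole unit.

chocolate chips: 57 g; all-purpose flour: 925 g; milk: 2544 mL

Scaling factor: 16/5 = 3.2.
chocolate chips: (1 tbsp + 2 tsp = 5/3 tbsp) × 16/5 ÷ 16 tbsp/cup × 170 g/cup ≈ 57 g
all-purpose flour: (2 cup + 5 tbsp = 2.3125 cup) × 16/5 × 125 g/cup = 925 g
milk: (3 cup + 5 tbsp = 3.3125 cup) × 16/5 × 240 mL/cup = 2544 mL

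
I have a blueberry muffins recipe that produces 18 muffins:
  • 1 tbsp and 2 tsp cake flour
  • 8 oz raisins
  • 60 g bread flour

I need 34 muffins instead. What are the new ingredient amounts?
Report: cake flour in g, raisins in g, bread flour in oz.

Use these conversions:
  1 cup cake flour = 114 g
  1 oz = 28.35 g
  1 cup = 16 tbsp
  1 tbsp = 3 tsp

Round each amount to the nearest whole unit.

Scaling factor: 34/18 = 17/9.
cake flour: (1 tbsp + 2 tsp = 5/3 tbsp) × 17/9 ÷ 16 tbsp/cup × 114 g/cup ≈ 22 g
raisins: 8 oz × 17/9 × 28.35 g/oz ≈ 428 g
bread flour: 60 g × 17/9 ÷ 28.35 g/oz ≈ 4 oz

cake flour: 22 g; raisins: 428 g; bread flour: 4 oz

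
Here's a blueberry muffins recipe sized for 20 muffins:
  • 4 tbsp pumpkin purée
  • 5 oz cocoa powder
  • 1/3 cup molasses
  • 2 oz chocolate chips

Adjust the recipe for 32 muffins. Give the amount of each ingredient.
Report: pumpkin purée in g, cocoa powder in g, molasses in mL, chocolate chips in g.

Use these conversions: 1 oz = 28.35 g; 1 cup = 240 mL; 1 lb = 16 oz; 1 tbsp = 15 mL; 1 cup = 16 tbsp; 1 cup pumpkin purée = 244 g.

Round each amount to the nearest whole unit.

pumpkin purée: 98 g; cocoa powder: 227 g; molasses: 128 mL; chocolate chips: 91 g

Scaling factor: 32/20 = 8/5 = 1.6.
pumpkin purée: 4 tbsp × 8/5 ÷ 16 tbsp/cup × 244 g/cup ≈ 98 g
cocoa powder: 5 oz × 8/5 × 28.35 g/oz ≈ 227 g
molasses: 1/3 cup × 8/5 × 240 mL/cup = 128 mL
chocolate chips: 2 oz × 8/5 × 28.35 g/oz ≈ 91 g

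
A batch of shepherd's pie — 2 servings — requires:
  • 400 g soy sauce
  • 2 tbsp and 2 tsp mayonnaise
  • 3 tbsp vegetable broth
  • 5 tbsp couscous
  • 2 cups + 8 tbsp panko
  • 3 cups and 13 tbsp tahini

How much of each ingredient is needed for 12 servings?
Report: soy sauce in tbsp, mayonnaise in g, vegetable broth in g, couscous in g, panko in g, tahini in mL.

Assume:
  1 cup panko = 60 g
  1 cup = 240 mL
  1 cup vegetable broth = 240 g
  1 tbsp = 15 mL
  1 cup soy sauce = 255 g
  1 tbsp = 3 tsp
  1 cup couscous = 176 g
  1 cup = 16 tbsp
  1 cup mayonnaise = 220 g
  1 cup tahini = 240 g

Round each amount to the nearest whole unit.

Scaling factor: 12/2 = 6.
soy sauce: 400 g × 6 ÷ 255 g/cup × 16 tbsp/cup ≈ 151 tbsp
mayonnaise: (2 tbsp + 2 tsp = 8/3 tbsp) × 6 ÷ 16 tbsp/cup × 220 g/cup = 220 g
vegetable broth: 3 tbsp × 6 ÷ 16 tbsp/cup × 240 g/cup = 270 g
couscous: 5 tbsp × 6 ÷ 16 tbsp/cup × 176 g/cup = 330 g
panko: (2 cup + 8 tbsp = 2.5 cup) × 6 × 60 g/cup = 900 g
tahini: (3 cup + 13 tbsp = 3.8125 cup) × 6 × 240 mL/cup = 5490 mL

soy sauce: 151 tbsp; mayonnaise: 220 g; vegetable broth: 270 g; couscous: 330 g; panko: 900 g; tahini: 5490 mL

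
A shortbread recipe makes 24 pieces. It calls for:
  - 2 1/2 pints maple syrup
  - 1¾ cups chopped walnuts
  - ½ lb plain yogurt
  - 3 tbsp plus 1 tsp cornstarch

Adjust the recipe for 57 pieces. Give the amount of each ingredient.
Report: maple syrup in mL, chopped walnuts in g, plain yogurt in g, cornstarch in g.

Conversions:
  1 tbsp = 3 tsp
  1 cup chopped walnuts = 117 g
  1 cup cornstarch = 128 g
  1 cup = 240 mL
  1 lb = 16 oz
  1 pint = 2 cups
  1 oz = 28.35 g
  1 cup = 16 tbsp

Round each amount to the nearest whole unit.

Scaling factor: 57/24 = 19/8 = 2.375.
maple syrup: 2.5 pint × 19/8 × 2 cup/pint × 240 mL/cup = 2850 mL
chopped walnuts: 1.75 cup × 19/8 × 117 g/cup ≈ 486 g
plain yogurt: 0.5 lb × 19/8 × 16 oz/lb × 28.35 g/oz ≈ 539 g
cornstarch: (3 tbsp + 1 tsp = 10/3 tbsp) × 19/8 ÷ 16 tbsp/cup × 128 g/cup ≈ 63 g

maple syrup: 2850 mL; chopped walnuts: 486 g; plain yogurt: 539 g; cornstarch: 63 g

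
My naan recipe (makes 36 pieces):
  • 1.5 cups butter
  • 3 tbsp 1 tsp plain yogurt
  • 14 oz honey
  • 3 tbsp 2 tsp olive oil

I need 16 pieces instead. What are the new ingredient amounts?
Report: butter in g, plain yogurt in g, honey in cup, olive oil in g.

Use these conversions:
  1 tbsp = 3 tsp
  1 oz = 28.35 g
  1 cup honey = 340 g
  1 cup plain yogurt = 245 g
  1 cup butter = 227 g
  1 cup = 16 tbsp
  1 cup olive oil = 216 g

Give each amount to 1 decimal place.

butter: 151.3 g; plain yogurt: 22.7 g; honey: 0.5 cup; olive oil: 22.0 g

Scaling factor: 16/36 = 4/9.
butter: 1.5 cup × 4/9 × 227 g/cup ≈ 151.3 g
plain yogurt: (3 tbsp + 1 tsp = 10/3 tbsp) × 4/9 ÷ 16 tbsp/cup × 245 g/cup ≈ 22.7 g
honey: 14 oz × 4/9 × 28.35 g/oz ÷ 340 g/cup ≈ 0.5 cup
olive oil: (3 tbsp + 2 tsp = 11/3 tbsp) × 4/9 ÷ 16 tbsp/cup × 216 g/cup = 22.0 g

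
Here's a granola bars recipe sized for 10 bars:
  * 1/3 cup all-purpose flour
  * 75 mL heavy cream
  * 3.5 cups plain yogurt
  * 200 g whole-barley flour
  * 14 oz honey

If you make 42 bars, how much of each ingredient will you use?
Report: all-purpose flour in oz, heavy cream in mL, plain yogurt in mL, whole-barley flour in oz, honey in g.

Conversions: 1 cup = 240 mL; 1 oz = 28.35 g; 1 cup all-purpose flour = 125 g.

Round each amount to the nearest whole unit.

Scaling factor: 42/10 = 21/5 = 4.2.
all-purpose flour: 1/3 cup × 21/5 × 125 g/cup ÷ 28.35 g/oz ≈ 6 oz
heavy cream: 75 mL × 21/5 = 315 mL
plain yogurt: 3.5 cup × 21/5 × 240 mL/cup = 3528 mL
whole-barley flour: 200 g × 21/5 ÷ 28.35 g/oz ≈ 30 oz
honey: 14 oz × 21/5 × 28.35 g/oz ≈ 1667 g

all-purpose flour: 6 oz; heavy cream: 315 mL; plain yogurt: 3528 mL; whole-barley flour: 30 oz; honey: 1667 g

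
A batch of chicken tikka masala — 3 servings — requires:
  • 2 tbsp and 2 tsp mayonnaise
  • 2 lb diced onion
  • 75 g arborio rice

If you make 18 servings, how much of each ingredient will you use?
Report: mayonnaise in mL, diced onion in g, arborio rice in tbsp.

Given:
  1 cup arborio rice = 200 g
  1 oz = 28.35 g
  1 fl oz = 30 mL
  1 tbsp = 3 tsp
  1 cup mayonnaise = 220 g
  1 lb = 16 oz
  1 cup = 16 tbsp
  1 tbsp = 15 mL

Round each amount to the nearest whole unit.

Scaling factor: 18/3 = 6.
mayonnaise: (2 tbsp + 2 tsp = 8/3 tbsp) × 6 × 15 mL/tbsp = 240 mL
diced onion: 2 lb × 6 × 16 oz/lb × 28.35 g/oz ≈ 5443 g
arborio rice: 75 g × 6 ÷ 200 g/cup × 16 tbsp/cup = 36 tbsp

mayonnaise: 240 mL; diced onion: 5443 g; arborio rice: 36 tbsp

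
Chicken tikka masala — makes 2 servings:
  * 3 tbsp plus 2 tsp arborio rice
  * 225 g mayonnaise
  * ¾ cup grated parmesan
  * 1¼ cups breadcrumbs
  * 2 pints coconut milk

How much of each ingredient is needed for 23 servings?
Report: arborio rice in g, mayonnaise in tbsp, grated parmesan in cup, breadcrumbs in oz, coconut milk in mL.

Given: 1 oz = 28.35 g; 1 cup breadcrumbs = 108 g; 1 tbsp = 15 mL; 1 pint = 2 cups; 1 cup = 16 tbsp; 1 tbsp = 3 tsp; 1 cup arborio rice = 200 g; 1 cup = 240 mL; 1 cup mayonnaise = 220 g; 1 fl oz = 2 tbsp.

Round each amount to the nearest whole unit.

Scaling factor: 23/2 = 11.5.
arborio rice: (3 tbsp + 2 tsp = 11/3 tbsp) × 23/2 ÷ 16 tbsp/cup × 200 g/cup ≈ 527 g
mayonnaise: 225 g × 23/2 ÷ 220 g/cup × 16 tbsp/cup ≈ 188 tbsp
grated parmesan: 0.75 cup × 23/2 ≈ 9 cup
breadcrumbs: 1.25 cup × 23/2 × 108 g/cup ÷ 28.35 g/oz ≈ 55 oz
coconut milk: 2 pint × 23/2 × 2 cup/pint × 240 mL/cup = 11040 mL

arborio rice: 527 g; mayonnaise: 188 tbsp; grated parmesan: 9 cup; breadcrumbs: 55 oz; coconut milk: 11040 mL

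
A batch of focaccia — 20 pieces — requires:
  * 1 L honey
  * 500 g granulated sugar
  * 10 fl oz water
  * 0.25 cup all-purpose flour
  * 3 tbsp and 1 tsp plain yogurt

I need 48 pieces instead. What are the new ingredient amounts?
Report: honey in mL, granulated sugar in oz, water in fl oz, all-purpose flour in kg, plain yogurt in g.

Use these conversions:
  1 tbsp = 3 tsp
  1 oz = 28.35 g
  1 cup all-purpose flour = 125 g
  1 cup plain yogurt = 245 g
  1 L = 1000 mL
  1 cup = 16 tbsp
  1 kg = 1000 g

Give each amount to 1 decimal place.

honey: 2400.0 mL; granulated sugar: 42.3 oz; water: 24.0 fl oz; all-purpose flour: 0.1 kg; plain yogurt: 122.5 g

Scaling factor: 48/20 = 12/5 = 2.4.
honey: 1 L × 12/5 × 1000 mL/L = 2400.0 mL
granulated sugar: 500 g × 12/5 ÷ 28.35 g/oz ≈ 42.3 oz
water: 10 fl oz × 12/5 = 24.0 fl oz
all-purpose flour: 0.25 cup × 12/5 × 125 g/cup ÷ 1000 g/kg ≈ 0.1 kg
plain yogurt: (3 tbsp + 1 tsp = 10/3 tbsp) × 12/5 ÷ 16 tbsp/cup × 245 g/cup = 122.5 g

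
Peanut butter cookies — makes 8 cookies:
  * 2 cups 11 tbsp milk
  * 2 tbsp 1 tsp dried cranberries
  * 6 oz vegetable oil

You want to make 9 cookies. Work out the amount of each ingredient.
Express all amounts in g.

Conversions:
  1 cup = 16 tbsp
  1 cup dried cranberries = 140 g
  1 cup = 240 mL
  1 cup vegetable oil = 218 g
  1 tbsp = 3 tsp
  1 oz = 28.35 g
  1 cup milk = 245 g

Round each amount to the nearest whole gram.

Scaling factor: 9/8 = 1.125.
milk: (2 cup + 11 tbsp = 2.6875 cup) × 9/8 × 245 g/cup ≈ 741 g
dried cranberries: (2 tbsp + 1 tsp = 7/3 tbsp) × 9/8 ÷ 16 tbsp/cup × 140 g/cup ≈ 23 g
vegetable oil: 6 oz × 9/8 × 28.35 g/oz ≈ 191 g

milk: 741 g; dried cranberries: 23 g; vegetable oil: 191 g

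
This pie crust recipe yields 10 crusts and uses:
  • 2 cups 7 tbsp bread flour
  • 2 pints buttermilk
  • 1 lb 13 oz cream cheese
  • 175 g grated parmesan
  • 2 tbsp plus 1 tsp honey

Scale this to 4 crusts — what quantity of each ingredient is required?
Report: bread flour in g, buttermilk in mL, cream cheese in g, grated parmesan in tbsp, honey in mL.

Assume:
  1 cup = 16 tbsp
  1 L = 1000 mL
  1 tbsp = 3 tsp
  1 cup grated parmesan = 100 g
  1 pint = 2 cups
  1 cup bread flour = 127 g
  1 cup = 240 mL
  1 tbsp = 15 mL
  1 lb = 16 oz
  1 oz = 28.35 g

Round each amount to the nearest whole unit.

bread flour: 124 g; buttermilk: 384 mL; cream cheese: 329 g; grated parmesan: 11 tbsp; honey: 14 mL

Scaling factor: 4/10 = 2/5 = 0.4.
bread flour: (2 cup + 7 tbsp = 2.4375 cup) × 2/5 × 127 g/cup ≈ 124 g
buttermilk: 2 pint × 2/5 × 2 cup/pint × 240 mL/cup = 384 mL
cream cheese: (1 lb + 13 oz = 1.8125 lb) × 2/5 × 16 oz/lb × 28.35 g/oz ≈ 329 g
grated parmesan: 175 g × 2/5 ÷ 100 g/cup × 16 tbsp/cup ≈ 11 tbsp
honey: (2 tbsp + 1 tsp = 7/3 tbsp) × 2/5 × 15 mL/tbsp = 14 mL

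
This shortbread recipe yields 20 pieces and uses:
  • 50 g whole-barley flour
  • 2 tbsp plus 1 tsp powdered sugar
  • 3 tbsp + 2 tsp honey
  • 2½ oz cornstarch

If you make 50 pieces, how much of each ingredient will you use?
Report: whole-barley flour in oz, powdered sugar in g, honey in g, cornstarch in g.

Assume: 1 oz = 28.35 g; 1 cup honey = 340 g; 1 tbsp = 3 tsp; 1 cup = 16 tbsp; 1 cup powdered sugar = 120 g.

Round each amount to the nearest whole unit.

Scaling factor: 50/20 = 5/2 = 2.5.
whole-barley flour: 50 g × 5/2 ÷ 28.35 g/oz ≈ 4 oz
powdered sugar: (2 tbsp + 1 tsp = 7/3 tbsp) × 5/2 ÷ 16 tbsp/cup × 120 g/cup ≈ 44 g
honey: (3 tbsp + 2 tsp = 11/3 tbsp) × 5/2 ÷ 16 tbsp/cup × 340 g/cup ≈ 195 g
cornstarch: 2.5 oz × 5/2 × 28.35 g/oz ≈ 177 g

whole-barley flour: 4 oz; powdered sugar: 44 g; honey: 195 g; cornstarch: 177 g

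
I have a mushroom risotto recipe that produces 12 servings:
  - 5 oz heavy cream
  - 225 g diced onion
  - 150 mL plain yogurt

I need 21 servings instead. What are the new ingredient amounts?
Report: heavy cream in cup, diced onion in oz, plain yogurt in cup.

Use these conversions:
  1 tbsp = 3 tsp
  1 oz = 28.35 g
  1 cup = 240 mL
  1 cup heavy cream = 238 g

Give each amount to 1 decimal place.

Scaling factor: 21/12 = 7/4 = 1.75.
heavy cream: 5 oz × 7/4 × 28.35 g/oz ÷ 238 g/cup ≈ 1.0 cup
diced onion: 225 g × 7/4 ÷ 28.35 g/oz ≈ 13.9 oz
plain yogurt: 150 mL × 7/4 ÷ 240 mL/cup ≈ 1.1 cup

heavy cream: 1.0 cup; diced onion: 13.9 oz; plain yogurt: 1.1 cup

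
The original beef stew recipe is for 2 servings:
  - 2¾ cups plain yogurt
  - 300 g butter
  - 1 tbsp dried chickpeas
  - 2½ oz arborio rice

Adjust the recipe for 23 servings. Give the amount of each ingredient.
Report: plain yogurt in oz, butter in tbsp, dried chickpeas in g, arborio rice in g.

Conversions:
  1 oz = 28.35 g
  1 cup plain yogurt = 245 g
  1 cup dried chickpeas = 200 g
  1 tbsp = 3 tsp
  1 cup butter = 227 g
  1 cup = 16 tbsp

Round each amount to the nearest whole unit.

plain yogurt: 273 oz; butter: 243 tbsp; dried chickpeas: 144 g; arborio rice: 815 g

Scaling factor: 23/2 = 11.5.
plain yogurt: 2.75 cup × 23/2 × 245 g/cup ÷ 28.35 g/oz ≈ 273 oz
butter: 300 g × 23/2 ÷ 227 g/cup × 16 tbsp/cup ≈ 243 tbsp
dried chickpeas: 1 tbsp × 23/2 ÷ 16 tbsp/cup × 200 g/cup ≈ 144 g
arborio rice: 2.5 oz × 23/2 × 28.35 g/oz ≈ 815 g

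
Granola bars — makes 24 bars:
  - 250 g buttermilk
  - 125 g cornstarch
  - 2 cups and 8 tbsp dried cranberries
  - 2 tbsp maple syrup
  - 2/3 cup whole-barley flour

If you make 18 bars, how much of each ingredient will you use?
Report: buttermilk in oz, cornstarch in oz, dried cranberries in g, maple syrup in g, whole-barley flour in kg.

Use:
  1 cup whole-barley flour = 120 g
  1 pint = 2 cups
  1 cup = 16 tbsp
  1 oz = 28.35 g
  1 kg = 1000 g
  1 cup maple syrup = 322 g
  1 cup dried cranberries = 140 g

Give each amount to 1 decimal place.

Scaling factor: 18/24 = 3/4 = 0.75.
buttermilk: 250 g × 3/4 ÷ 28.35 g/oz ≈ 6.6 oz
cornstarch: 125 g × 3/4 ÷ 28.35 g/oz ≈ 3.3 oz
dried cranberries: (2 cup + 8 tbsp = 2.5 cup) × 3/4 × 140 g/cup = 262.5 g
maple syrup: 2 tbsp × 3/4 ÷ 16 tbsp/cup × 322 g/cup ≈ 30.2 g
whole-barley flour: 2/3 cup × 3/4 × 120 g/cup ÷ 1000 g/kg ≈ 0.1 kg

buttermilk: 6.6 oz; cornstarch: 3.3 oz; dried cranberries: 262.5 g; maple syrup: 30.2 g; whole-barley flour: 0.1 kg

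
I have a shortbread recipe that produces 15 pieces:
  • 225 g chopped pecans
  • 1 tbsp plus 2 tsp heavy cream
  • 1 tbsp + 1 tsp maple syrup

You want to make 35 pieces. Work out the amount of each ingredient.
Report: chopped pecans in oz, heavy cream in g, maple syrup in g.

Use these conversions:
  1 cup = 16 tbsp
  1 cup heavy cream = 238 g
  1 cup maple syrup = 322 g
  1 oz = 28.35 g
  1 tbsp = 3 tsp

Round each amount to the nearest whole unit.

Scaling factor: 35/15 = 7/3.
chopped pecans: 225 g × 7/3 ÷ 28.35 g/oz ≈ 19 oz
heavy cream: (1 tbsp + 2 tsp = 5/3 tbsp) × 7/3 ÷ 16 tbsp/cup × 238 g/cup ≈ 58 g
maple syrup: (1 tbsp + 1 tsp = 4/3 tbsp) × 7/3 ÷ 16 tbsp/cup × 322 g/cup ≈ 63 g

chopped pecans: 19 oz; heavy cream: 58 g; maple syrup: 63 g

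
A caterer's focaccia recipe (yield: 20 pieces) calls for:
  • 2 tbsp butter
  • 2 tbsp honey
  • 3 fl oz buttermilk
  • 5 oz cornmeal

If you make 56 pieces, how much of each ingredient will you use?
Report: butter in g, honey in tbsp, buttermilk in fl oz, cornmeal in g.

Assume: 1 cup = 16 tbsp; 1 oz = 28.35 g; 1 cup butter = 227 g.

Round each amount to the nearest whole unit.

butter: 79 g; honey: 6 tbsp; buttermilk: 8 fl oz; cornmeal: 397 g

Scaling factor: 56/20 = 14/5 = 2.8.
butter: 2 tbsp × 14/5 ÷ 16 tbsp/cup × 227 g/cup ≈ 79 g
honey: 2 tbsp × 14/5 ≈ 6 tbsp
buttermilk: 3 fl oz × 14/5 ≈ 8 fl oz
cornmeal: 5 oz × 14/5 × 28.35 g/oz ≈ 397 g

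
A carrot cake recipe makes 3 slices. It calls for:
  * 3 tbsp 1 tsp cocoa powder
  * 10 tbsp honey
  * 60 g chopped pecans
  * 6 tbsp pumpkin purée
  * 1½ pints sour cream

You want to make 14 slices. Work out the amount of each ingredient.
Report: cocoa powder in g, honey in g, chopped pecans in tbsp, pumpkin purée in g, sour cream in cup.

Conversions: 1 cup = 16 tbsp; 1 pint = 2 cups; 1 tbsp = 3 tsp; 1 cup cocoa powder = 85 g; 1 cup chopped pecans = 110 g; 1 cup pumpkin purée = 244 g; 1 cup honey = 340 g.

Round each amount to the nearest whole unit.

Scaling factor: 14/3.
cocoa powder: (3 tbsp + 1 tsp = 10/3 tbsp) × 14/3 ÷ 16 tbsp/cup × 85 g/cup ≈ 83 g
honey: 10 tbsp × 14/3 ÷ 16 tbsp/cup × 340 g/cup ≈ 992 g
chopped pecans: 60 g × 14/3 ÷ 110 g/cup × 16 tbsp/cup ≈ 41 tbsp
pumpkin purée: 6 tbsp × 14/3 ÷ 16 tbsp/cup × 244 g/cup = 427 g
sour cream: 1.5 pint × 14/3 × 2 cup/pint = 14 cup

cocoa powder: 83 g; honey: 992 g; chopped pecans: 41 tbsp; pumpkin purée: 427 g; sour cream: 14 cup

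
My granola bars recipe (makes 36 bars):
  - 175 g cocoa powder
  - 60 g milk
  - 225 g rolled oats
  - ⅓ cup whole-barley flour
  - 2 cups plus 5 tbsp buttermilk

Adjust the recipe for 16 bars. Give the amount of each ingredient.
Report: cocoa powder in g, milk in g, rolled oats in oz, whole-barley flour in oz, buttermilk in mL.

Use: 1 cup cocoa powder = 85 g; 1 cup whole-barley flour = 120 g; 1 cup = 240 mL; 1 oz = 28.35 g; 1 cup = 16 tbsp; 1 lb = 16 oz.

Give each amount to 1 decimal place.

cocoa powder: 77.8 g; milk: 26.7 g; rolled oats: 3.5 oz; whole-barley flour: 0.6 oz; buttermilk: 246.7 mL

Scaling factor: 16/36 = 4/9.
cocoa powder: 175 g × 4/9 ≈ 77.8 g
milk: 60 g × 4/9 ≈ 26.7 g
rolled oats: 225 g × 4/9 ÷ 28.35 g/oz ≈ 3.5 oz
whole-barley flour: 1/3 cup × 4/9 × 120 g/cup ÷ 28.35 g/oz ≈ 0.6 oz
buttermilk: (2 cup + 5 tbsp = 2.3125 cup) × 4/9 × 240 mL/cup ≈ 246.7 mL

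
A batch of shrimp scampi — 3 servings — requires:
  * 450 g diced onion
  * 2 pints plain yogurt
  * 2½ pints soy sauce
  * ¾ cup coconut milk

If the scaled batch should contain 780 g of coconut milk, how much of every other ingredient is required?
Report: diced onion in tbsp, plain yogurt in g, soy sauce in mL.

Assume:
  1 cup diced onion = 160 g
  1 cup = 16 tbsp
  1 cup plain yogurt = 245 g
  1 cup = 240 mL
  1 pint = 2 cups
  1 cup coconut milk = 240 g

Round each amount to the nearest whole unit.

The original recipe has 180 g of coconut milk, so the scaling factor is 780 ÷ 180 = 13/3.
diced onion: 450 g × 13/3 ÷ 160 g/cup × 16 tbsp/cup = 195 tbsp
plain yogurt: 2 pint × 13/3 × 2 cup/pint × 245 g/cup ≈ 4247 g
soy sauce: 2.5 pint × 13/3 × 2 cup/pint × 240 mL/cup = 5200 mL

diced onion: 195 tbsp; plain yogurt: 4247 g; soy sauce: 5200 mL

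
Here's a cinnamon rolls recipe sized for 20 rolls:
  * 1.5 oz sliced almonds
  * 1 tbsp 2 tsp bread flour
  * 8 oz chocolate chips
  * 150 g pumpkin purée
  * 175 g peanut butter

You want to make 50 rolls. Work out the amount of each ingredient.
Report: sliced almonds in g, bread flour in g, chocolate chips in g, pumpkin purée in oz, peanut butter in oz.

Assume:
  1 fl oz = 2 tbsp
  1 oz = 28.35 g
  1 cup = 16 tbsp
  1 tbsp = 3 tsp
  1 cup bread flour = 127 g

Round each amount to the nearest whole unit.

Scaling factor: 50/20 = 5/2 = 2.5.
sliced almonds: 1.5 oz × 5/2 × 28.35 g/oz ≈ 106 g
bread flour: (1 tbsp + 2 tsp = 5/3 tbsp) × 5/2 ÷ 16 tbsp/cup × 127 g/cup ≈ 33 g
chocolate chips: 8 oz × 5/2 × 28.35 g/oz = 567 g
pumpkin purée: 150 g × 5/2 ÷ 28.35 g/oz ≈ 13 oz
peanut butter: 175 g × 5/2 ÷ 28.35 g/oz ≈ 15 oz

sliced almonds: 106 g; bread flour: 33 g; chocolate chips: 567 g; pumpkin purée: 13 oz; peanut butter: 15 oz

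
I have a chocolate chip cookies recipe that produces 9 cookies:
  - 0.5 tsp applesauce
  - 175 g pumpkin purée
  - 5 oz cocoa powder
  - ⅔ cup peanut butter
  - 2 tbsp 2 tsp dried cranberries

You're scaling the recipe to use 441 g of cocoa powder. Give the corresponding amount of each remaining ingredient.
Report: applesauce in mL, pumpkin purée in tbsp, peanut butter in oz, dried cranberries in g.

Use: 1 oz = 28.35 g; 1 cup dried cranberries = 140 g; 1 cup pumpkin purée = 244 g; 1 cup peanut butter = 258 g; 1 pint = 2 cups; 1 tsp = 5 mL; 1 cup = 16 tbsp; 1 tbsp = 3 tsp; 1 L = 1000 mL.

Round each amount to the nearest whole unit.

The original recipe has 141.75 g of cocoa powder, so the scaling factor is 441 ÷ 141.75 = 28/9.
applesauce: 0.5 tsp × 28/9 × 5 mL/tsp ≈ 8 mL
pumpkin purée: 175 g × 28/9 ÷ 244 g/cup × 16 tbsp/cup ≈ 36 tbsp
peanut butter: 2/3 cup × 28/9 × 258 g/cup ÷ 28.35 g/oz ≈ 19 oz
dried cranberries: (2 tbsp + 2 tsp = 8/3 tbsp) × 28/9 ÷ 16 tbsp/cup × 140 g/cup ≈ 73 g

applesauce: 8 mL; pumpkin purée: 36 tbsp; peanut butter: 19 oz; dried cranberries: 73 g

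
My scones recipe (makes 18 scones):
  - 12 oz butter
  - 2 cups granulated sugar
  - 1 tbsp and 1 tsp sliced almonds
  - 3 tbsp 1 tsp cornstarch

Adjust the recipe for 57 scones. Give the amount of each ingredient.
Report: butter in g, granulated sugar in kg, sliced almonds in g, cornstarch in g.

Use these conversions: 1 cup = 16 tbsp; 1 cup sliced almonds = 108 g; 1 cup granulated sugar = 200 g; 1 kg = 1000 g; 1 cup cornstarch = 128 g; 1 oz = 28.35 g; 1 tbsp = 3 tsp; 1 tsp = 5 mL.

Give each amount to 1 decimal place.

Scaling factor: 57/18 = 19/6.
butter: 12 oz × 19/6 × 28.35 g/oz = 1077.3 g
granulated sugar: 2 cup × 19/6 × 200 g/cup ÷ 1000 g/kg ≈ 1.3 kg
sliced almonds: (1 tbsp + 1 tsp = 4/3 tbsp) × 19/6 ÷ 16 tbsp/cup × 108 g/cup = 28.5 g
cornstarch: (3 tbsp + 1 tsp = 10/3 tbsp) × 19/6 ÷ 16 tbsp/cup × 128 g/cup ≈ 84.4 g

butter: 1077.3 g; granulated sugar: 1.3 kg; sliced almonds: 28.5 g; cornstarch: 84.4 g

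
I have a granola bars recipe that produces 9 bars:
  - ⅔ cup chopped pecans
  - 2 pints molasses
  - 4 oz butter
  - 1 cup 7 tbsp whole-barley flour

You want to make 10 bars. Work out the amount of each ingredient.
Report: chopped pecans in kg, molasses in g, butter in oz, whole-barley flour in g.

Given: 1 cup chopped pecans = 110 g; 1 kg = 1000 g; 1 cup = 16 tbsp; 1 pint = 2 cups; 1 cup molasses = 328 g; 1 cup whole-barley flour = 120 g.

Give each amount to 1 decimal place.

chopped pecans: 0.1 kg; molasses: 1457.8 g; butter: 4.4 oz; whole-barley flour: 191.7 g

Scaling factor: 10/9.
chopped pecans: 2/3 cup × 10/9 × 110 g/cup ÷ 1000 g/kg ≈ 0.1 kg
molasses: 2 pint × 10/9 × 2 cup/pint × 328 g/cup ≈ 1457.8 g
butter: 4 oz × 10/9 ≈ 4.4 oz
whole-barley flour: (1 cup + 7 tbsp = 1.4375 cup) × 10/9 × 120 g/cup ≈ 191.7 g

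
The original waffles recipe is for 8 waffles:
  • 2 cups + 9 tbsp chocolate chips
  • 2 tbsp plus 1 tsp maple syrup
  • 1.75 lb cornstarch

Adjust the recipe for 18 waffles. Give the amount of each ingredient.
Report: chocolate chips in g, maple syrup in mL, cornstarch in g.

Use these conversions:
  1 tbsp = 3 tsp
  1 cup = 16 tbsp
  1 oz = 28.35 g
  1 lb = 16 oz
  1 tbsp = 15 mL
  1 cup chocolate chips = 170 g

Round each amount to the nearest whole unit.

Scaling factor: 18/8 = 9/4 = 2.25.
chocolate chips: (2 cup + 9 tbsp = 2.5625 cup) × 9/4 × 170 g/cup ≈ 980 g
maple syrup: (2 tbsp + 1 tsp = 7/3 tbsp) × 9/4 × 15 mL/tbsp ≈ 79 mL
cornstarch: 1.75 lb × 9/4 × 16 oz/lb × 28.35 g/oz ≈ 1786 g

chocolate chips: 980 g; maple syrup: 79 mL; cornstarch: 1786 g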